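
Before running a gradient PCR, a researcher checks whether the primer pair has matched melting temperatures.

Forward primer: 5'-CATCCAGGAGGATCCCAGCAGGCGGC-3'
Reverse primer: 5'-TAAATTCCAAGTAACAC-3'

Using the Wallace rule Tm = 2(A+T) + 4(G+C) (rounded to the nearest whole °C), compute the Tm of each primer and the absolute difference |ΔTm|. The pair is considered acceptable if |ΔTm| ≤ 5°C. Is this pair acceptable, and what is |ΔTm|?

Forward: A=6 T=2 G=9 C=9 → Tm = 2·8 + 4·18 = 88°C.
Reverse: A=8 T=4 G=1 C=4 → Tm = 2·12 + 4·5 = 44°C.
|ΔTm| = |88 − 44| = 44°C, > 5°C.

|ΔTm| = 44°C; the pair is not acceptable.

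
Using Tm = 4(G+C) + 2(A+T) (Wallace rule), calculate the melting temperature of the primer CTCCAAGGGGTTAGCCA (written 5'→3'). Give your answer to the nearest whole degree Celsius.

54°C

Base counts: A=4, T=3, G=5, C=5 (length 17).
Tm = 2·(4+3) + 4·(5+5) = 2·7 + 4·10 = 14 + 40 = 54°C.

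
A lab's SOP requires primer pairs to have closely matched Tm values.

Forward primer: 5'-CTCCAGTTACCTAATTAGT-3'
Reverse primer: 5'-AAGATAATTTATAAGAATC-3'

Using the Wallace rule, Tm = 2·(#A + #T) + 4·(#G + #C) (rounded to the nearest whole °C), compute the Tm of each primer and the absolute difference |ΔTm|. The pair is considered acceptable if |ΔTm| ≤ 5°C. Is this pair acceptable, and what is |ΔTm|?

|ΔTm| = 8°C; the pair is not acceptable.

Forward: A=5 T=7 G=2 C=5 → Tm = 2·12 + 4·7 = 52°C.
Reverse: A=10 T=6 G=2 C=1 → Tm = 2·16 + 4·3 = 44°C.
|ΔTm| = |52 − 44| = 8°C, > 5°C.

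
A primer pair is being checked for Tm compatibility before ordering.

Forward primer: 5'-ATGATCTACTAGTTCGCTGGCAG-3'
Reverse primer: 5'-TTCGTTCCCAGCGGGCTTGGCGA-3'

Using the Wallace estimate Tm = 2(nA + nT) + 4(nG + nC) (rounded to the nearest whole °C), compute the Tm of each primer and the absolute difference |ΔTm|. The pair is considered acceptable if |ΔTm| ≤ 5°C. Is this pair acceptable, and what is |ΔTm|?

Forward: A=5 T=7 G=6 C=5 → Tm = 2·12 + 4·11 = 68°C.
Reverse: A=2 T=6 G=8 C=7 → Tm = 2·8 + 4·15 = 76°C.
|ΔTm| = |68 − 76| = 8°C, > 5°C.

|ΔTm| = 8°C; the pair is not acceptable.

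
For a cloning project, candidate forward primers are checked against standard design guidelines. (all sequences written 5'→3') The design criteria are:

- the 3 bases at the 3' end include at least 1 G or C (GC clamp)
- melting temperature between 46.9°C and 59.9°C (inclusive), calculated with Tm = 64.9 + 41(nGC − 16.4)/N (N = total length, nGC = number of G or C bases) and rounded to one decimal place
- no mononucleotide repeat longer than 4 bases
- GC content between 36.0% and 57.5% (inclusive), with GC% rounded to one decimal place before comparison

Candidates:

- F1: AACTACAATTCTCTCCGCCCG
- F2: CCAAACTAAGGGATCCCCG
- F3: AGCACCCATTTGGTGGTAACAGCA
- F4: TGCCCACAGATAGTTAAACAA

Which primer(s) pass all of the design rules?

F1, F3 and F4.

F1 (21 nt, A=5 T=5 G=2 C=9): 3' end CCG has 3 G/C ✓; Tm = 64.9 + 41·(11 − 16.4)/21 = 54.4°C ✓; longest run = 3 ✓; GC 11/21 = 52.4% ✓ — passes.
F2 (19 nt, A=6 T=2 G=4 C=7): 3' end CCG has 3 G/C ✓; Tm = 64.9 + 41·(11 − 16.4)/19 = 53.2°C ✓; longest run = 4 ✓; GC 11/19 = 57.9%, outside 36.0–57.5% ✗ — fails.
F3 (24 nt, A=7 T=5 G=6 C=6): 3' end GCA has 2 G/C ✓; Tm = 64.9 + 41·(12 − 16.4)/24 = 57.4°C ✓; longest run = 3 ✓; GC 12/24 = 50.0% ✓ — passes.
F4 (21 nt, A=9 T=4 G=3 C=5): 3' end CAA has 1 G/C ✓; Tm = 64.9 + 41·(8 − 16.4)/21 = 48.5°C ✓; longest run = 3 ✓; GC 8/21 = 38.1% ✓ — passes.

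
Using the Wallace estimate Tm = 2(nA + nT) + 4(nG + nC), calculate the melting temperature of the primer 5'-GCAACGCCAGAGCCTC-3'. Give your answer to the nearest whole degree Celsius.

Base counts: A=4, T=1, G=4, C=7 (length 16).
Tm = 2·(4+1) + 4·(4+7) = 2·5 + 4·11 = 10 + 44 = 54°C.

54°C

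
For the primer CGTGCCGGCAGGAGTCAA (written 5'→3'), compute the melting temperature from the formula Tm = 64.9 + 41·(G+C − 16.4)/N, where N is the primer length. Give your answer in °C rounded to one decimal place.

Base counts: A=4, T=2, G=7, C=5; G+C = 12, N = 18.
Tm = 64.9 + 41·(12 − 16.4)/18 = 64.9 + -180.40/18 = 54.9°C.

54.9°C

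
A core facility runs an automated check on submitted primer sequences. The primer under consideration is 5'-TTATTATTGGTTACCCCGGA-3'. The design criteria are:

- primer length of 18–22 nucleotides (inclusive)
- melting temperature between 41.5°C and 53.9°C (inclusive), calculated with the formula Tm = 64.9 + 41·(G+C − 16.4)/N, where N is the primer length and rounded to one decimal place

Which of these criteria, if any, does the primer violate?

Base counts: A=4, T=8, G=4, C=4 (length 20).
length: length 20 ✓
Tm: Tm = 64.9 + 41·(8 − 16.4)/20 = 47.7°C ✓

Meets all criteria.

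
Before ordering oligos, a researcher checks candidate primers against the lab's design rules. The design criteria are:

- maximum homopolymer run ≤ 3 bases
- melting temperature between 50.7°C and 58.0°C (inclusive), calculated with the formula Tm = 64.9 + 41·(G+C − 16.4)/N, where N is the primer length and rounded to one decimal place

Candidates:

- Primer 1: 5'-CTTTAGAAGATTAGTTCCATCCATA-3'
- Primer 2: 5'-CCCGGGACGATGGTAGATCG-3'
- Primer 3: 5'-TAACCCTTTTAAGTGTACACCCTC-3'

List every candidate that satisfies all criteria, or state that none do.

Primer 1 (25 nt, A=8 T=9 G=3 C=5): longest run = 3 ✓; Tm = 64.9 + 41·(8 − 16.4)/25 = 51.1°C ✓ — passes.
Primer 2 (20 nt, A=4 T=3 G=8 C=5): longest run = 3 ✓; Tm = 64.9 + 41·(13 − 16.4)/20 = 57.9°C ✓ — passes.
Primer 3 (24 nt, A=6 T=8 G=2 C=8): longest run = 4, exceeds 3 ✗; Tm = 64.9 + 41·(10 − 16.4)/24 = 54.0°C ✓ — fails.

Primer 1 and Primer 2.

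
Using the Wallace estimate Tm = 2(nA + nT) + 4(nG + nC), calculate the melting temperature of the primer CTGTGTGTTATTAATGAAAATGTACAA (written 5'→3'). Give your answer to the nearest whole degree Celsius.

Base counts: A=10, T=10, G=5, C=2 (length 27).
Tm = 2·(10+10) + 4·(5+2) = 2·20 + 4·7 = 40 + 28 = 68°C.

68°C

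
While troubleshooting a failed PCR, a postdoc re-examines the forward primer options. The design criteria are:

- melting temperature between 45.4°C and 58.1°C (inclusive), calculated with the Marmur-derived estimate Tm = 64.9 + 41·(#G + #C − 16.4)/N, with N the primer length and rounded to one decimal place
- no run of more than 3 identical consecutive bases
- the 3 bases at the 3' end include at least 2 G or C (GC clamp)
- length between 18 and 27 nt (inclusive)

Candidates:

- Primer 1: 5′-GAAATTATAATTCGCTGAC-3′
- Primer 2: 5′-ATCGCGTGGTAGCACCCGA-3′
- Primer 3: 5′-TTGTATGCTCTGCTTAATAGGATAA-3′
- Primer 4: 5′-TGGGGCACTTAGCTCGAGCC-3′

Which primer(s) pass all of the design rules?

Primer 2 only.

Primer 1 (19 nt, A=7 T=6 G=3 C=3): Tm = 64.9 + 41·(6 − 16.4)/19 = 42.5°C, outside 45.4–58.1°C ✗; longest run = 3 ✓; 3' end GAC has 2 G/C ✓; length 19 ✓ — fails.
Primer 2 (19 nt, A=4 T=3 G=6 C=6): Tm = 64.9 + 41·(12 − 16.4)/19 = 55.4°C ✓; longest run = 3 ✓; 3' end CGA has 2 G/C ✓; length 19 ✓ — passes.
Primer 3 (25 nt, A=7 T=10 G=5 C=3): Tm = 64.9 + 41·(8 − 16.4)/25 = 51.1°C ✓; longest run = 2 ✓; 3' end TAA has 0 G/C, need ≥2 ✗; length 25 ✓ — fails.
Primer 4 (20 nt, A=3 T=4 G=7 C=6): Tm = 64.9 + 41·(13 − 16.4)/20 = 57.9°C ✓; longest run = 4, exceeds 3 ✗; 3' end GCC has 3 G/C ✓; length 20 ✓ — fails.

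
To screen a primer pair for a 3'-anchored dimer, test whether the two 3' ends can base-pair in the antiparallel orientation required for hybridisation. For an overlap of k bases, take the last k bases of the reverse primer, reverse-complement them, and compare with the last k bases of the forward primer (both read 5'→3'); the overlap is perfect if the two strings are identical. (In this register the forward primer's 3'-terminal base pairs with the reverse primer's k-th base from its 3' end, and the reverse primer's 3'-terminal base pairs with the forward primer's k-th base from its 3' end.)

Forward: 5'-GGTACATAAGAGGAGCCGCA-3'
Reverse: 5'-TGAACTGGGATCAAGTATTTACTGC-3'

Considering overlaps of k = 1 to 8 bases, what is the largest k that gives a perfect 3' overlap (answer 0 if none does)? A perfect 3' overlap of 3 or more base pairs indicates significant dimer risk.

Longest perfect overlap: 3 complementary base pairs; significant dimer risk (threshold 3).

Last 8 bases (5'→3') — forward …GAGCCGCA, reverse …TTTACTGC.
Reverse complement of the reverse primer's last 8 bases: GCAGTAAA; its first k bases are the reverse complement of the reverse primer's last k bases, so a perfect k-base overlap needs the forward primer's last k bases to equal them.
Comparing (forward last k vs required): k=1: A vs G ✗; k=2: CA vs GC ✗; k=3: GCA vs GCA ✓; k=4: CGCA vs GCAG ✗; k=5: CCGCA vs GCAGT ✗; k=6: GCCGCA vs GCAGTA ✗; k=7: AGCCGCA vs GCAGTAA ✗; k=8: GAGCCGCA vs GCAGTAAA ✗.
Only k = 3 is perfect, so the longest perfect 3' overlap is 3.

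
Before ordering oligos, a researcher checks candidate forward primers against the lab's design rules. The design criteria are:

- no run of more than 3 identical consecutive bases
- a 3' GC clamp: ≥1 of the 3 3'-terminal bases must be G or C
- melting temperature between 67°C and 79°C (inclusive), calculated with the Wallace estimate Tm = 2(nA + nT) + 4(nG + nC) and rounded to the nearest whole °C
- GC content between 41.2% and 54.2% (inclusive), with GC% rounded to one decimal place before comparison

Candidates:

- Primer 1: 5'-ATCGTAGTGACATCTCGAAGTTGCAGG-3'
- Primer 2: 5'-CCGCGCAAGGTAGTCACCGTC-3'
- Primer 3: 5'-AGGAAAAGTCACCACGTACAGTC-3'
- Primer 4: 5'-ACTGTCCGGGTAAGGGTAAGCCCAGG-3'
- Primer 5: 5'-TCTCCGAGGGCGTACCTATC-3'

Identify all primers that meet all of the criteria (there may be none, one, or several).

None of the candidates satisfy all criteria.

Primer 1 (27 nt, A=7 T=7 G=8 C=5): longest run = 2 ✓; 3' end AGG has 2 G/C ✓; Tm = 2·14 + 4·13 = 80°C, outside 67–79°C ✗; GC 13/27 = 48.1% ✓ — fails.
Primer 2 (21 nt, A=4 T=3 G=6 C=8): longest run = 2 ✓; 3' end GTC has 2 G/C ✓; Tm = 2·7 + 4·14 = 70°C ✓; GC 14/21 = 66.7%, outside 41.2–54.2% ✗ — fails.
Primer 3 (23 nt, A=9 T=3 G=5 C=6): longest run = 4, exceeds 3 ✗; 3' end GTC has 2 G/C ✓; Tm = 2·12 + 4·11 = 68°C ✓; GC 11/23 = 47.8% ✓ — fails.
Primer 4 (26 nt, A=6 T=4 G=10 C=6): longest run = 3 ✓; 3' end AGG has 2 G/C ✓; Tm = 2·10 + 4·16 = 84°C, outside 67–79°C ✗; GC 16/26 = 61.5%, outside 41.2–54.2% ✗ — fails.
Primer 5 (20 nt, A=3 T=5 G=5 C=7): longest run = 3 ✓; 3' end ATC has 1 G/C ✓; Tm = 2·8 + 4·12 = 64°C, outside 67–79°C ✗; GC 12/20 = 60.0%, outside 41.2–54.2% ✗ — fails.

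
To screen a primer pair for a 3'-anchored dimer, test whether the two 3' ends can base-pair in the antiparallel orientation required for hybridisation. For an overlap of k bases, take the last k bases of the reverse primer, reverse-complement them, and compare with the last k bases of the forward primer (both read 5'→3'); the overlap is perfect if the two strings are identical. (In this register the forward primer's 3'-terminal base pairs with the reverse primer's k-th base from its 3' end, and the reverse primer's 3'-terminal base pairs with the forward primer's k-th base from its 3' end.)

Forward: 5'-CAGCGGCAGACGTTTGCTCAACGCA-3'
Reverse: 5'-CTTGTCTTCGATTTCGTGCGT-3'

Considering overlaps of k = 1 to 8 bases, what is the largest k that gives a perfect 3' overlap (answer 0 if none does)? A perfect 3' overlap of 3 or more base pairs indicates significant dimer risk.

Longest perfect overlap: 5 complementary base pairs; significant dimer risk (threshold 3).

Last 8 bases (5'→3') — forward …TCAACGCA, reverse …TCGTGCGT.
Reverse complement of the reverse primer's last 8 bases: ACGCACGA; its first k bases are the reverse complement of the reverse primer's last k bases, so a perfect k-base overlap needs the forward primer's last k bases to equal them.
Comparing (forward last k vs required): k=1: A vs A ✓; k=2: CA vs AC ✗; k=3: GCA vs ACG ✗; k=4: CGCA vs ACGC ✗; k=5: ACGCA vs ACGCA ✓; k=6: AACGCA vs ACGCAC ✗; k=7: CAACGCA vs ACGCACG ✗; k=8: TCAACGCA vs ACGCACGA ✗.
Perfect overlaps at k = 1, 5; the largest is 5.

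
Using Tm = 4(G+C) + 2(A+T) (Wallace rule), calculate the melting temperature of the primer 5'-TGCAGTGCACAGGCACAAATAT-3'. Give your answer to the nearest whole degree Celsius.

64°C

Base counts: A=8, T=4, G=5, C=5 (length 22).
Tm = 2·(8+4) + 4·(5+5) = 2·12 + 4·10 = 24 + 40 = 64°C.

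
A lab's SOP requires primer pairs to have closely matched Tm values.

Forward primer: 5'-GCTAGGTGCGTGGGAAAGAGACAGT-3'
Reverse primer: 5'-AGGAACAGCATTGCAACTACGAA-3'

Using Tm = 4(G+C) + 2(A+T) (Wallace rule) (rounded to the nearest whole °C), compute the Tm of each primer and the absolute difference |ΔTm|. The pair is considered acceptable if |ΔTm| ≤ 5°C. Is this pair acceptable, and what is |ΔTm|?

Forward: A=7 T=4 G=11 C=3 → Tm = 2·11 + 4·14 = 78°C.
Reverse: A=10 T=3 G=5 C=5 → Tm = 2·13 + 4·10 = 66°C.
|ΔTm| = |78 − 66| = 12°C, > 5°C.

|ΔTm| = 12°C; the pair is not acceptable.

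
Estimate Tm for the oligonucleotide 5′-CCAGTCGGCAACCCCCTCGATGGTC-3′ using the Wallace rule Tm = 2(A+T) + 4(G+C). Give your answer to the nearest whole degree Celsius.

Base counts: A=4, T=4, G=6, C=11 (length 25).
Tm = 2·(4+4) + 4·(6+11) = 2·8 + 4·17 = 16 + 68 = 84°C.

84°C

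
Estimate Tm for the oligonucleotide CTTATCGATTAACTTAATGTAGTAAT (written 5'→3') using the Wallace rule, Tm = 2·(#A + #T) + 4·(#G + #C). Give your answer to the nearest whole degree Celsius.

Base counts: A=9, T=11, G=3, C=3 (length 26).
Tm = 2·(9+11) + 4·(3+3) = 2·20 + 4·6 = 40 + 24 = 64°C.

64°C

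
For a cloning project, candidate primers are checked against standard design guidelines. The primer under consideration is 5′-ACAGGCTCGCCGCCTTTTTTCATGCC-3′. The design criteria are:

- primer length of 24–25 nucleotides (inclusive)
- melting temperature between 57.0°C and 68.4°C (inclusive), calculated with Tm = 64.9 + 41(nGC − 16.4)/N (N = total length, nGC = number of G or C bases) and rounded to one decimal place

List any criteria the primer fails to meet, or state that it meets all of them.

Base counts: A=3, T=8, G=5, C=10 (length 26).
length: length 26, outside 24–25 ✗
Tm: Tm = 64.9 + 41·(15 − 16.4)/26 = 62.7°C ✓

Fails: length.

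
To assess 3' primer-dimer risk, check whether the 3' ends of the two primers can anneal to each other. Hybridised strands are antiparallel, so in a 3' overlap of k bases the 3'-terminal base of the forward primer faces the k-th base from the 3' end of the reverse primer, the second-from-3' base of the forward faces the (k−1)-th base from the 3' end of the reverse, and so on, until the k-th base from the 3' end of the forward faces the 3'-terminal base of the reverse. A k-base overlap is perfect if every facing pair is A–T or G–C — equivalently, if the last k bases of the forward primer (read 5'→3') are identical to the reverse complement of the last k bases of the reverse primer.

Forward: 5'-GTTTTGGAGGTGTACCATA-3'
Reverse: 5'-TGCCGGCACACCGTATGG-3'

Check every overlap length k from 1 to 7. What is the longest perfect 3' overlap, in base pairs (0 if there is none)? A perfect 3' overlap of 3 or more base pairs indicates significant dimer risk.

Last 7 bases (5'→3') — forward …TACCATA, reverse …CGTATGG.
Reverse complement of the reverse primer's last 7 bases: CCATACG; its first k bases are the reverse complement of the reverse primer's last k bases, so a perfect k-base overlap needs the forward primer's last k bases to equal them.
Comparing (forward last k vs required): k=1: A vs C ✗; k=2: TA vs CC ✗; k=3: ATA vs CCA ✗; k=4: CATA vs CCAT ✗; k=5: CCATA vs CCATA ✓; k=6: ACCATA vs CCATAC ✗; k=7: TACCATA vs CCATACG ✗.
Only k = 5 is perfect, so the longest perfect 3' overlap is 5.

Longest perfect overlap: 5 complementary base pairs; significant dimer risk (threshold 3).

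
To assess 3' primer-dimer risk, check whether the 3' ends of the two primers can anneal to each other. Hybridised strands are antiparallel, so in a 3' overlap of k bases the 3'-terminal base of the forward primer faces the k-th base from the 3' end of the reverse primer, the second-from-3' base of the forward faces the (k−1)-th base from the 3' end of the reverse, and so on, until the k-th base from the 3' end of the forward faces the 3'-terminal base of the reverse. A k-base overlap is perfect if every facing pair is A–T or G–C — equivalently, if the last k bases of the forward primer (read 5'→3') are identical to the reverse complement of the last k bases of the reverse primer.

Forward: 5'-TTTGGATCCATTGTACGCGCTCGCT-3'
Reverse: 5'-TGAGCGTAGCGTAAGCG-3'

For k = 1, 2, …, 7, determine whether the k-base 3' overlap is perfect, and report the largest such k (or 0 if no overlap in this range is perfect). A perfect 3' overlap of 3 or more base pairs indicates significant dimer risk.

Last 7 bases (5'→3') — forward …GCTCGCT, reverse …GTAAGCG.
Reverse complement of the reverse primer's last 7 bases: CGCTTAC; its first k bases are the reverse complement of the reverse primer's last k bases, so a perfect k-base overlap needs the forward primer's last k bases to equal them.
Comparing (forward last k vs required): k=1: T vs C ✗; k=2: CT vs CG ✗; k=3: GCT vs CGC ✗; k=4: CGCT vs CGCT ✓; k=5: TCGCT vs CGCTT ✗; k=6: CTCGCT vs CGCTTA ✗; k=7: GCTCGCT vs CGCTTAC ✗.
Only k = 4 is perfect, so the longest perfect 3' overlap is 4.

Longest perfect overlap: 4 complementary base pairs; significant dimer risk (threshold 3).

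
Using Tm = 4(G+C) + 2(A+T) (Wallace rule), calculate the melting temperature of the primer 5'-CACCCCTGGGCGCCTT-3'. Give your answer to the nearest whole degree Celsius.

Base counts: A=1, T=3, G=4, C=8 (length 16).
Tm = 2·(1+3) + 4·(4+8) = 2·4 + 4·12 = 8 + 48 = 56°C.

56°C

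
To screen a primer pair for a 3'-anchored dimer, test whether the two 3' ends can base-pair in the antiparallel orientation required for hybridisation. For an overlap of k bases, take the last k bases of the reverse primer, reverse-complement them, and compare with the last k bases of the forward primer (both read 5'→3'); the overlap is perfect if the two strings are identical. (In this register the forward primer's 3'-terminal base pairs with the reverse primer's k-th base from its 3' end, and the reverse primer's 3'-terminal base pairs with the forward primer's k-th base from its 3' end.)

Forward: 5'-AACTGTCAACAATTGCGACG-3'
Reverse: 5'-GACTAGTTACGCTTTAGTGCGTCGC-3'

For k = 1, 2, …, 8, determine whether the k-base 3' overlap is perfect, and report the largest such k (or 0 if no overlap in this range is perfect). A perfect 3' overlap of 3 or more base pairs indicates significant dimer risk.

Longest perfect overlap: 6 complementary base pairs; significant dimer risk (threshold 3).

Last 8 bases (5'→3') — forward …TTGCGACG, reverse …TGCGTCGC.
Reverse complement of the reverse primer's last 8 bases: GCGACGCA; its first k bases are the reverse complement of the reverse primer's last k bases, so a perfect k-base overlap needs the forward primer's last k bases to equal them.
Comparing (forward last k vs required): k=1: G vs G ✓; k=2: CG vs GC ✗; k=3: ACG vs GCG ✗; k=4: GACG vs GCGA ✗; k=5: CGACG vs GCGAC ✗; k=6: GCGACG vs GCGACG ✓; k=7: TGCGACG vs GCGACGC ✗; k=8: TTGCGACG vs GCGACGCA ✗.
Perfect overlaps at k = 1, 6; the largest is 6.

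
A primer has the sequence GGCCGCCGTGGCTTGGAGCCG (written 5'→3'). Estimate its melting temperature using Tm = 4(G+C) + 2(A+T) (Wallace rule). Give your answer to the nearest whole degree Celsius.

76°C

Base counts: A=1, T=3, G=10, C=7 (length 21).
Tm = 2·(1+3) + 4·(10+7) = 2·4 + 4·17 = 8 + 68 = 76°C.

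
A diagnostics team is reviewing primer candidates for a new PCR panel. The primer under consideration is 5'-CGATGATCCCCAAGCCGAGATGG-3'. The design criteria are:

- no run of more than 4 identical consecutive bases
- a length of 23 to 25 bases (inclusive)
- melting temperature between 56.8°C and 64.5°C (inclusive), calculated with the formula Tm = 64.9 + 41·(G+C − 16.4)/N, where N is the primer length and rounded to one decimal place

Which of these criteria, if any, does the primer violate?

Meets all criteria.

Base counts: A=6, T=3, G=7, C=7 (length 23).
homopolymer run: longest run = 4 ✓
length: length 23 ✓
Tm: Tm = 64.9 + 41·(14 − 16.4)/23 = 60.6°C ✓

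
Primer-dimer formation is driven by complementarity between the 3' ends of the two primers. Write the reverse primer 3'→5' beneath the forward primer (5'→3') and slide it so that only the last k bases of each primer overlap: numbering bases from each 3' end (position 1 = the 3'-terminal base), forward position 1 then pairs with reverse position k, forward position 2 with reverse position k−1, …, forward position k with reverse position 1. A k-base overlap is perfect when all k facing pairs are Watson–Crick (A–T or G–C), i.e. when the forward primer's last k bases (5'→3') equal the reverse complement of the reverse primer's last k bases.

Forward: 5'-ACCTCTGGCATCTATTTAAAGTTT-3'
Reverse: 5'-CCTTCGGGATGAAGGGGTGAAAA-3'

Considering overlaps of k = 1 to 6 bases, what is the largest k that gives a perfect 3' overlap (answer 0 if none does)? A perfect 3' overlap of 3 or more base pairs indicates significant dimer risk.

Longest perfect overlap: 3 complementary base pairs; significant dimer risk (threshold 3).

Last 6 bases (5'→3') — forward …AAGTTT, reverse …TGAAAA.
Reverse complement of the reverse primer's last 6 bases: TTTTCA; its first k bases are the reverse complement of the reverse primer's last k bases, so a perfect k-base overlap needs the forward primer's last k bases to equal them.
Comparing (forward last k vs required): k=1: T vs T ✓; k=2: TT vs TT ✓; k=3: TTT vs TTT ✓; k=4: GTTT vs TTTT ✗; k=5: AGTTT vs TTTTC ✗; k=6: AAGTTT vs TTTTCA ✗.
Perfect overlaps at k = 1, 2, 3; the largest is 3.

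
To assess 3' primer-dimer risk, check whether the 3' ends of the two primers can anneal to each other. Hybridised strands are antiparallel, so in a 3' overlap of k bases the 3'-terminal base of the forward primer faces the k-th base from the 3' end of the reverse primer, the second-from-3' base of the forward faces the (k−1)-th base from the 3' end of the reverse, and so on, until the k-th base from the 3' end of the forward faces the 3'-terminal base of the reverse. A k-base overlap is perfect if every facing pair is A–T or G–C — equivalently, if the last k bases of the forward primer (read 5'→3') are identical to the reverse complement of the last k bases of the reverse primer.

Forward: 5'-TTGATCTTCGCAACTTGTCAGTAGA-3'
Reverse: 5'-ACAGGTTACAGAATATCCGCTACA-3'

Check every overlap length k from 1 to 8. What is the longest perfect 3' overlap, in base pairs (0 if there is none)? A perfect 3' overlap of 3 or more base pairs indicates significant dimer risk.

Longest perfect overlap: 0 complementary base pairs; below the dimer-risk threshold (threshold 3).

Last 8 bases (5'→3') — forward …TCAGTAGA, reverse …CCGCTACA.
Reverse complement of the reverse primer's last 8 bases: TGTAGCGG; its first k bases are the reverse complement of the reverse primer's last k bases, so a perfect k-base overlap needs the forward primer's last k bases to equal them.
Comparing (forward last k vs required): k=1: A vs T ✗; k=2: GA vs TG ✗; k=3: AGA vs TGT ✗; k=4: TAGA vs TGTA ✗; k=5: GTAGA vs TGTAG ✗; k=6: AGTAGA vs TGTAGC ✗; k=7: CAGTAGA vs TGTAGCG ✗; k=8: TCAGTAGA vs TGTAGCGG ✗.
No overlap length from 1 to 8 is perfect, so the longest perfect 3' overlap is 0.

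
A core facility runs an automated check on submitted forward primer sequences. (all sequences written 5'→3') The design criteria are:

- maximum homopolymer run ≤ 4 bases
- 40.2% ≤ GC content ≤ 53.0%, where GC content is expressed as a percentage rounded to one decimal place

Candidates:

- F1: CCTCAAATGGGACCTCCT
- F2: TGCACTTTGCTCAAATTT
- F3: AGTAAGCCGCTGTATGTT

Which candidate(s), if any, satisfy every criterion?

F3 only.

F1 (18 nt, A=4 T=4 G=3 C=7): longest run = 3 ✓; GC 10/18 = 55.6%, outside 40.2–53.0% ✗ — fails.
F2 (18 nt, A=4 T=8 G=2 C=4): longest run = 3 ✓; GC 6/18 = 33.3%, outside 40.2–53.0% ✗ — fails.
F3 (18 nt, A=4 T=6 G=5 C=3): longest run = 2 ✓; GC 8/18 = 44.4% ✓ — passes.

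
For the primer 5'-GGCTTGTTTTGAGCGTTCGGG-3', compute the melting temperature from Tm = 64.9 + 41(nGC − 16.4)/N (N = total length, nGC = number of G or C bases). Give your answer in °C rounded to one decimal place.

56.3°C

Base counts: A=1, T=8, G=9, C=3; G+C = 12, N = 21.
Tm = 64.9 + 41·(12 − 16.4)/21 = 64.9 + -180.40/21 = 56.3°C.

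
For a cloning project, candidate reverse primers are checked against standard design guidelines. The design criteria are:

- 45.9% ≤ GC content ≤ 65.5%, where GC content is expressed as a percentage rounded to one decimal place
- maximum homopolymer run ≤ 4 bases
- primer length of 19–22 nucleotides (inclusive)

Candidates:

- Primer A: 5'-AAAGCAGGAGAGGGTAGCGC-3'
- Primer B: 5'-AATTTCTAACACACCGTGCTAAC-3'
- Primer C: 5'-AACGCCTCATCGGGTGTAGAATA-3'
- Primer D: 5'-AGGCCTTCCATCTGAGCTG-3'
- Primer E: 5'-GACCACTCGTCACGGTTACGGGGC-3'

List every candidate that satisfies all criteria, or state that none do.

Primer A and Primer D.

Primer A (20 nt, A=7 T=1 G=9 C=3): GC 12/20 = 60.0% ✓; longest run = 3 ✓; length 20 ✓ — passes.
Primer B (23 nt, A=8 T=6 G=2 C=7): GC 9/23 = 39.1%, outside 45.9–65.5% ✗; longest run = 3 ✓; length 23, outside 19–22 ✗ — fails.
Primer C (23 nt, A=7 T=5 G=6 C=5): GC 11/23 = 47.8% ✓; longest run = 3 ✓; length 23, outside 19–22 ✗ — fails.
Primer D (19 nt, A=3 T=5 G=5 C=6): GC 11/19 = 57.9% ✓; longest run = 2 ✓; length 19 ✓ — passes.
Primer E (24 nt, A=4 T=4 G=8 C=8): GC 16/24 = 66.7%, outside 45.9–65.5% ✗; longest run = 4 ✓; length 24, outside 19–22 ✗ — fails.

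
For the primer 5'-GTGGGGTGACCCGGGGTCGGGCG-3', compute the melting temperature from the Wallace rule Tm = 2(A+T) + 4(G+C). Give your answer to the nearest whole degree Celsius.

84°C

Base counts: A=1, T=3, G=14, C=5 (length 23).
Tm = 2·(1+3) + 4·(14+5) = 2·4 + 4·19 = 8 + 76 = 84°C.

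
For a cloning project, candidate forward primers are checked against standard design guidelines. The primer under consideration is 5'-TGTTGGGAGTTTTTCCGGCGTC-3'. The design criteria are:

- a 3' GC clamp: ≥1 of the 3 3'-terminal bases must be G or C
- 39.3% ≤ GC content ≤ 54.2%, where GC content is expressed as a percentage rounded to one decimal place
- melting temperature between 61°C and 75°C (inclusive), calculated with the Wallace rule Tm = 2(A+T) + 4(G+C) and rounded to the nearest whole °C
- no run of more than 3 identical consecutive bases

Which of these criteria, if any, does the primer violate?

Base counts: A=1, T=9, G=8, C=4 (length 22).
GC clamp: 3' end GTC has 2 G/C ✓
GC content: GC 12/22 = 54.5%, outside 39.3–54.2% ✗
Tm: Tm = 2·10 + 4·12 = 68°C ✓
homopolymer run: longest run = 5, exceeds 3 ✗

Fails: GC content, homopolymer run.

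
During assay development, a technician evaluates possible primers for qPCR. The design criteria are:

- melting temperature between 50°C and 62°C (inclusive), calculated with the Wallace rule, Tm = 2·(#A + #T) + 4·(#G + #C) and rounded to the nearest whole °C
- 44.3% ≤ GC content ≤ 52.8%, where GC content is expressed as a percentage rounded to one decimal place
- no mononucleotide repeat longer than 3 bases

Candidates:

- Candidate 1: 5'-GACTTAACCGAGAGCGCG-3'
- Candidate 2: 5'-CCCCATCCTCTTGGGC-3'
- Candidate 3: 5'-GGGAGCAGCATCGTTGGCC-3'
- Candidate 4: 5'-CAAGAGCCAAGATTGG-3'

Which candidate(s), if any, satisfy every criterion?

None of the candidates satisfy all criteria.

Candidate 1 (18 nt, A=5 T=2 G=6 C=5): Tm = 2·7 + 4·11 = 58°C ✓; GC 11/18 = 61.1%, outside 44.3–52.8% ✗; longest run = 2 ✓ — fails.
Candidate 2 (16 nt, A=1 T=4 G=3 C=8): Tm = 2·5 + 4·11 = 54°C ✓; GC 11/16 = 68.8%, outside 44.3–52.8% ✗; longest run = 4, exceeds 3 ✗ — fails.
Candidate 3 (19 nt, A=3 T=3 G=8 C=5): Tm = 2·6 + 4·13 = 64°C, outside 50–62°C ✗; GC 13/19 = 68.4%, outside 44.3–52.8% ✗; longest run = 3 ✓ — fails.
Candidate 4 (16 nt, A=6 T=2 G=5 C=3): Tm = 2·8 + 4·8 = 48°C, outside 50–62°C ✗; GC 8/16 = 50.0% ✓; longest run = 2 ✓ — fails.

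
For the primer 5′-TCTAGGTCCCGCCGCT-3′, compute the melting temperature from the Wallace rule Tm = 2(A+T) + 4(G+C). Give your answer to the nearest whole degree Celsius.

Base counts: A=1, T=4, G=4, C=7 (length 16).
Tm = 2·(1+4) + 4·(4+7) = 2·5 + 4·11 = 10 + 44 = 54°C.

54°C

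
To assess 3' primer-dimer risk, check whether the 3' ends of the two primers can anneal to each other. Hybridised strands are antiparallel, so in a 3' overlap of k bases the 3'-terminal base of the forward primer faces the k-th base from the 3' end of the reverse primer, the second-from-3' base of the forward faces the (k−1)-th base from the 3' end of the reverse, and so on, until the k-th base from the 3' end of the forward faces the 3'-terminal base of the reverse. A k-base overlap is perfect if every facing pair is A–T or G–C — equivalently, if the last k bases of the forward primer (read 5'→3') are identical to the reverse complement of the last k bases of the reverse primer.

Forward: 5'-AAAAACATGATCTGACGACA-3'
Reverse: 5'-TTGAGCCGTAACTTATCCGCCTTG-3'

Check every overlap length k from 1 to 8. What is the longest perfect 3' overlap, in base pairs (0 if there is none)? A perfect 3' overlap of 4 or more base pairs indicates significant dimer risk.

Longest perfect overlap: 2 complementary base pairs; below the dimer-risk threshold (threshold 4).

Last 8 bases (5'→3') — forward …TGACGACA, reverse …CCGCCTTG.
Reverse complement of the reverse primer's last 8 bases: CAAGGCGG; its first k bases are the reverse complement of the reverse primer's last k bases, so a perfect k-base overlap needs the forward primer's last k bases to equal them.
Comparing (forward last k vs required): k=1: A vs C ✗; k=2: CA vs CA ✓; k=3: ACA vs CAA ✗; k=4: GACA vs CAAG ✗; k=5: CGACA vs CAAGG ✗; k=6: ACGACA vs CAAGGC ✗; k=7: GACGACA vs CAAGGCG ✗; k=8: TGACGACA vs CAAGGCGG ✗.
Only k = 2 is perfect, so the longest perfect 3' overlap is 2.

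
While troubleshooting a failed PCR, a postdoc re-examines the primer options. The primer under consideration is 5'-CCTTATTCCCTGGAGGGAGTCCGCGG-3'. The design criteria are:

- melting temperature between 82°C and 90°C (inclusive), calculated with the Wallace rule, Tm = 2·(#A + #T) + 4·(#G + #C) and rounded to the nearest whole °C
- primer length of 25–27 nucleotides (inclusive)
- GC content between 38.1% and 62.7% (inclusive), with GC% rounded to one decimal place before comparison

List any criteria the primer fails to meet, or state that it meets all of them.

Base counts: A=3, T=6, G=9, C=8 (length 26).
Tm: Tm = 2·9 + 4·17 = 86°C ✓
length: length 26 ✓
GC content: GC 17/26 = 65.4%, outside 38.1–62.7% ✗

Fails: GC content.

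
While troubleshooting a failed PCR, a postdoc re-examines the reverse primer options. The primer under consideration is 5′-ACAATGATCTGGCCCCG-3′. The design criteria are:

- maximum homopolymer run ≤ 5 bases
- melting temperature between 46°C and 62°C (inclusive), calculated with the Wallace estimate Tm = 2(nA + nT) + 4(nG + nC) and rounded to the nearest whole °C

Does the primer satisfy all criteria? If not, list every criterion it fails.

Base counts: A=4, T=3, G=4, C=6 (length 17).
homopolymer run: longest run = 4 ✓
Tm: Tm = 2·7 + 4·10 = 54°C ✓

Meets all criteria.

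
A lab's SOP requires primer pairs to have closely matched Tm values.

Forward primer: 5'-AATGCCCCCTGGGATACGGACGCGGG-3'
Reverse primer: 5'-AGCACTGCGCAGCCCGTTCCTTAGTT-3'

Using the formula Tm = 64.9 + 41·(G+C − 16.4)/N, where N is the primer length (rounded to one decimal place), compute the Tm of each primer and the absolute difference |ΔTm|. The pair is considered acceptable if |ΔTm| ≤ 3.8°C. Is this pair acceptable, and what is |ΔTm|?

|ΔTm| = 4.7°C; the pair is not acceptable.

Forward: G+C = 18, N = 26 → Tm = 64.9 + 41·(18 − 16.4)/26 = 67.4°C.
Reverse: G+C = 15, N = 26 → Tm = 64.9 + 41·(15 − 16.4)/26 = 62.7°C.
|ΔTm| = |67.4 − 62.7| = 4.7°C, > 3.8°C.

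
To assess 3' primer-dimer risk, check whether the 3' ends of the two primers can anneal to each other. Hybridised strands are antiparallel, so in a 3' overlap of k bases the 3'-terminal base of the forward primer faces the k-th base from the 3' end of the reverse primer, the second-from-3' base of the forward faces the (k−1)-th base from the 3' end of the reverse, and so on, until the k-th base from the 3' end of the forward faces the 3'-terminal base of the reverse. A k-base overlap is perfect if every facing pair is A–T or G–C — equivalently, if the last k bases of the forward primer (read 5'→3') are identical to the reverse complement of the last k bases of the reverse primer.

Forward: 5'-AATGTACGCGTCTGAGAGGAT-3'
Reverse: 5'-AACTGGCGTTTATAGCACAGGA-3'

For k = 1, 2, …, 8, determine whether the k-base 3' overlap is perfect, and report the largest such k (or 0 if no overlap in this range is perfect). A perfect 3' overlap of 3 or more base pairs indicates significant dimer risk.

Longest perfect overlap: 1 complementary base pair; below the dimer-risk threshold (threshold 3).

Last 8 bases (5'→3') — forward …GAGAGGAT, reverse …GCACAGGA.
Reverse complement of the reverse primer's last 8 bases: TCCTGTGC; its first k bases are the reverse complement of the reverse primer's last k bases, so a perfect k-base overlap needs the forward primer's last k bases to equal them.
Comparing (forward last k vs required): k=1: T vs T ✓; k=2: AT vs TC ✗; k=3: GAT vs TCC ✗; k=4: GGAT vs TCCT ✗; k=5: AGGAT vs TCCTG ✗; k=6: GAGGAT vs TCCTGT ✗; k=7: AGAGGAT vs TCCTGTG ✗; k=8: GAGAGGAT vs TCCTGTGC ✗.
Only k = 1 is perfect, so the longest perfect 3' overlap is 1.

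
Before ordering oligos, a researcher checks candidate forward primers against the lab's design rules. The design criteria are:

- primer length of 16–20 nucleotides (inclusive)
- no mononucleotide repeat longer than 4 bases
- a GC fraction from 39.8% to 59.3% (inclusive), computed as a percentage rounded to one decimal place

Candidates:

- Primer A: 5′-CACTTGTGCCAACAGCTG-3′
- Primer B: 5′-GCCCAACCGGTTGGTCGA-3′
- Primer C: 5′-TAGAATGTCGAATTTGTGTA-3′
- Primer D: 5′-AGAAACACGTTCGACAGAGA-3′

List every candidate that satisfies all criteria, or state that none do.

Primer A and Primer D.

Primer A (18 nt, A=4 T=4 G=4 C=6): length 18 ✓; longest run = 2 ✓; GC 10/18 = 55.6% ✓ — passes.
Primer B (18 nt, A=3 T=3 G=6 C=6): length 18 ✓; longest run = 3 ✓; GC 12/18 = 66.7%, outside 39.8–59.3% ✗ — fails.
Primer C (20 nt, A=6 T=8 G=5 C=1): length 20 ✓; longest run = 3 ✓; GC 6/20 = 30.0%, outside 39.8–59.3% ✗ — fails.
Primer D (20 nt, A=9 T=2 G=5 C=4): length 20 ✓; longest run = 3 ✓; GC 9/20 = 45.0% ✓ — passes.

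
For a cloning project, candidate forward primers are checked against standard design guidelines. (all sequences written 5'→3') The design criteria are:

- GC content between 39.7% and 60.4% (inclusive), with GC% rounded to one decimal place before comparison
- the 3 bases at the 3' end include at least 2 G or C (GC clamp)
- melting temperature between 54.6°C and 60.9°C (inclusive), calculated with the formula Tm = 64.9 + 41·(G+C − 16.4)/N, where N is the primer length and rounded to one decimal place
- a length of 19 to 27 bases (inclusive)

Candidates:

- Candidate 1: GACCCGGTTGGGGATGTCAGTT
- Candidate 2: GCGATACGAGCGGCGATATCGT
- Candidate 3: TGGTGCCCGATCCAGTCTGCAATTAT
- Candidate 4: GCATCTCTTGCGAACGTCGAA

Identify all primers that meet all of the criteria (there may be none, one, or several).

Candidate 2 only.

Candidate 1 (22 nt, A=3 T=6 G=9 C=4): GC 13/22 = 59.1% ✓; 3' end GTT has 1 G/C, need ≥2 ✗; Tm = 64.9 + 41·(13 − 16.4)/22 = 58.6°C ✓; length 22 ✓ — fails.
Candidate 2 (22 nt, A=5 T=4 G=8 C=5): GC 13/22 = 59.1% ✓; 3' end CGT has 2 G/C ✓; Tm = 64.9 + 41·(13 − 16.4)/22 = 58.6°C ✓; length 22 ✓ — passes.
Candidate 3 (26 nt, A=5 T=8 G=6 C=7): GC 13/26 = 50.0% ✓; 3' end TAT has 0 G/C, need ≥2 ✗; Tm = 64.9 + 41·(13 − 16.4)/26 = 59.5°C ✓; length 26 ✓ — fails.
Candidate 4 (21 nt, A=5 T=5 G=5 C=6): GC 11/21 = 52.4% ✓; 3' end GAA has 1 G/C, need ≥2 ✗; Tm = 64.9 + 41·(11 − 16.4)/21 = 54.4°C, outside 54.6–60.9°C ✗; length 21 ✓ — fails.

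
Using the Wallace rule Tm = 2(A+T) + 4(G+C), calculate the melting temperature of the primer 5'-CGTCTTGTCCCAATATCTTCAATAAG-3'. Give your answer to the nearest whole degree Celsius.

72°C

Base counts: A=7, T=9, G=3, C=7 (length 26).
Tm = 2·(7+9) + 4·(3+7) = 2·16 + 4·10 = 32 + 40 = 72°C.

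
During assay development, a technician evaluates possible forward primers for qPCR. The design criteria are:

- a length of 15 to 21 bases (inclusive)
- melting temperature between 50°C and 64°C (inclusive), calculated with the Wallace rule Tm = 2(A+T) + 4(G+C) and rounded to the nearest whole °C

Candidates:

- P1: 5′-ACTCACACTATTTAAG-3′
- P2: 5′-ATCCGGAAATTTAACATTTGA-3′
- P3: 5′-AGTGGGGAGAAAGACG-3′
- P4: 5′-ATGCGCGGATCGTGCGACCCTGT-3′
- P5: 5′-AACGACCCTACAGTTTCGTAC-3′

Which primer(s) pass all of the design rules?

P1 (16 nt, A=6 T=5 G=1 C=4): length 16 ✓; Tm = 2·11 + 4·5 = 42°C, outside 50–64°C ✗ — fails.
P2 (21 nt, A=8 T=7 G=3 C=3): length 21 ✓; Tm = 2·15 + 4·6 = 54°C ✓ — passes.
P3 (16 nt, A=6 T=1 G=8 C=1): length 16 ✓; Tm = 2·7 + 4·9 = 50°C ✓ — passes.
P4 (23 nt, A=3 T=5 G=8 C=7): length 23, outside 15–21 ✗; Tm = 2·8 + 4·15 = 76°C, outside 50–64°C ✗ — fails.
P5 (21 nt, A=6 T=5 G=3 C=7): length 21 ✓; Tm = 2·11 + 4·10 = 62°C ✓ — passes.

P2, P3 and P5.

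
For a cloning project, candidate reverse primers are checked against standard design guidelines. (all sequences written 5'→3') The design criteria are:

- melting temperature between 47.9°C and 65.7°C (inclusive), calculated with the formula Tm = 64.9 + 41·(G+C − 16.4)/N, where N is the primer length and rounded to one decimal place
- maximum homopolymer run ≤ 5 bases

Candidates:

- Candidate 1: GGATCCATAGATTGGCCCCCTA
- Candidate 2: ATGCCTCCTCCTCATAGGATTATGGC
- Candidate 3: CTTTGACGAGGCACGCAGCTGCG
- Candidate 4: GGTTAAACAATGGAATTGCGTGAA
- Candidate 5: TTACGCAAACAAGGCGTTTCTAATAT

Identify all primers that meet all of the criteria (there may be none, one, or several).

Candidate 1, Candidate 2, Candidate 3, Candidate 4 and Candidate 5.

Candidate 1 (22 nt, A=5 T=5 G=5 C=7): Tm = 64.9 + 41·(12 − 16.4)/22 = 56.7°C ✓; longest run = 5 ✓ — passes.
Candidate 2 (26 nt, A=5 T=8 G=5 C=8): Tm = 64.9 + 41·(13 − 16.4)/26 = 59.5°C ✓; longest run = 2 ✓ — passes.
Candidate 3 (23 nt, A=4 T=4 G=8 C=7): Tm = 64.9 + 41·(15 − 16.4)/23 = 62.4°C ✓; longest run = 3 ✓ — passes.
Candidate 4 (24 nt, A=9 T=6 G=7 C=2): Tm = 64.9 + 41·(9 − 16.4)/24 = 52.3°C ✓; longest run = 3 ✓ — passes.
Candidate 5 (26 nt, A=9 T=8 G=4 C=5): Tm = 64.9 + 41·(9 − 16.4)/26 = 53.2°C ✓; longest run = 3 ✓ — passes.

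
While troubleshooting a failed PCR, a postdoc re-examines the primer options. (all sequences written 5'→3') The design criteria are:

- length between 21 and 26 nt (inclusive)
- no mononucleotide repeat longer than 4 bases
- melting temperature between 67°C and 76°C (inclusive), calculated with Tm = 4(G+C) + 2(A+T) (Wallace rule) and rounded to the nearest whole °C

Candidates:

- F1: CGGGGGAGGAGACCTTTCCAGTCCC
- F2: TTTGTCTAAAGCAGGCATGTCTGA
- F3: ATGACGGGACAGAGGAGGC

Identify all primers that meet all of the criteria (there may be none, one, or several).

F1 (25 nt, A=4 T=4 G=9 C=8): length 25 ✓; longest run = 5, exceeds 4 ✗; Tm = 2·8 + 4·17 = 84°C, outside 67–76°C ✗ — fails.
F2 (24 nt, A=6 T=8 G=6 C=4): length 24 ✓; longest run = 3 ✓; Tm = 2·14 + 4·10 = 68°C ✓ — passes.
F3 (19 nt, A=6 T=1 G=9 C=3): length 19, outside 21–26 ✗; longest run = 3 ✓; Tm = 2·7 + 4·12 = 62°C, outside 67–76°C ✗ — fails.

F2 only.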